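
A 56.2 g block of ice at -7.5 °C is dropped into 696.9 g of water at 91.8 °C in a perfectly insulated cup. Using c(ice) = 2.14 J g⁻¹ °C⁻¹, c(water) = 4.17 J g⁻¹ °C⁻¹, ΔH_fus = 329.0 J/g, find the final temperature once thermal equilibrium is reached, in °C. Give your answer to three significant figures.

T_f = 78.8 °C

Heat to bring ice to 0 °C and melt it: q₁ = 56.2×2.14×7.5 + 56.2×329.0 = 19392 J
Heat the water can supply cooling to 0 °C: 696.9×4.17×91.8 = 266778 J > q₁, so all ice melts.
Energy balance: 696.9×4.17×(91.8 − T) = 19392 + 56.2×4.17×(T − 0)
2906.073(91.8 − T) = 19392 + 234.354 T
266778 − 19392 = 3140.427 T
T = 247386 / 3140.427 = 78.77 °C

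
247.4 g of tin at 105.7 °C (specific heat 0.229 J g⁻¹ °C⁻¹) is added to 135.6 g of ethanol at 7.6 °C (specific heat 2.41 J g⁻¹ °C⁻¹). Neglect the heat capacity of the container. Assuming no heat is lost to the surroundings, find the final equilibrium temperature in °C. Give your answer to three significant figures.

Heat lost by tin = heat gained by ethanol.
(247.4)(0.229)(105.7 − T) = (135.6)(2.41)(T − 7.6)
56.6546 (105.7 − T) = 326.796 (T − 7.6)
5988.4 − 56.6546 T = 326.796 T − 2483.6
8472.0 = 383.4506 T
T = 22.09 °C

T_f = 22.1 °C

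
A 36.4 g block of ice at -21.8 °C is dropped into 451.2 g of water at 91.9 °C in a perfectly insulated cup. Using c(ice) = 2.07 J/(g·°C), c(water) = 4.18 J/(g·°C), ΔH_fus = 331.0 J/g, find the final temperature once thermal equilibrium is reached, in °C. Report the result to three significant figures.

Heat to bring ice to 0 °C and melt it: q₁ = 36.4×2.07×21.8 + 36.4×331.0 = 13691 J
Heat the water can supply cooling to 0 °C: 451.2×4.18×91.9 = 173325 J > q₁, so all ice melts.
Energy balance: 451.2×4.18×(91.9 − T) = 13691 + 36.4×4.18×(T − 0)
1886.016(91.9 − T) = 13691 + 152.152 T
173325 − 13691 = 2038.168 T
T = 159634 / 2038.168 = 78.32 °C

T_f = 78.3 °C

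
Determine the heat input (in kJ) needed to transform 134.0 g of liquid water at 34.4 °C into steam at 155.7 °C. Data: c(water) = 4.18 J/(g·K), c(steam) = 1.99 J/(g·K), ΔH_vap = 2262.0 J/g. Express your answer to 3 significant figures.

q = 355 kJ

q1 (heat water 34.4→100.0 °C): 134.0 × 4.18 × 65.6 = 36744 J
q2 (vaporize at 100 °C): 134.0 × 2262.0 = 303108 J
q3 (heat steam 100.0→155.7 °C): 134.0 × 1.99 × 55.7 = 14853 J
Total: 36744 + 303108 + 14853 = 354705 J = 355 kJ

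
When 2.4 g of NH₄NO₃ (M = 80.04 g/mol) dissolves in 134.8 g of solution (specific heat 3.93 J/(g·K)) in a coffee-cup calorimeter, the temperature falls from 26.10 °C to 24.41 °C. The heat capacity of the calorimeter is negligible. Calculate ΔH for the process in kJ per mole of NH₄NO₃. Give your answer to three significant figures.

ΔH = 29.9 kJ/mol

|ΔT| = |24.41 − 26.10| = 1.69 °C
|q_surr| = (134.8 × 3.93) × 1.69 = 529.764 × 1.69 = 895.3 J
n(NH₄NO₃) = 2.4 / 80.04 = 0.02999 mol
Temperature fell, so q_rxn = +|q_surr| = 0.8953 kJ
ΔH = q_rxn / n = 29.85 kJ/mol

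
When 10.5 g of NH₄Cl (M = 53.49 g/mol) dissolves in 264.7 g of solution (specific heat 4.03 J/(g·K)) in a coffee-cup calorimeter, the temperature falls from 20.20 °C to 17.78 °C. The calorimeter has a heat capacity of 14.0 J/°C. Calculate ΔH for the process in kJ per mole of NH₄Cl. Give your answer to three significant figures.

|ΔT| = |17.78 − 20.20| = 2.42 °C
|q_surr| = (264.7 × 4.03 + 14.0) × 2.42 = 1080.741 × 2.42 = 2615 J
n(NH₄Cl) = 10.5 / 53.49 = 0.1963 mol
Temperature fell, so q_rxn = +|q_surr| = 2.615 kJ
ΔH = q_rxn / n = 13.32 kJ/mol

ΔH = 13.3 kJ/mol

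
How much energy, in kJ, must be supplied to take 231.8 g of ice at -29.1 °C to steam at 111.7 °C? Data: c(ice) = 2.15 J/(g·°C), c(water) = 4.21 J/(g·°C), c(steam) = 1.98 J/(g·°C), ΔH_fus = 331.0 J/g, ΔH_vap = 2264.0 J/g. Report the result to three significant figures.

q = 719 kJ

q1 (heat ice -29.1→0.0 °C): 231.8 × 2.15 × 29.1 = 14503 J
q2 (melt at 0 °C): 231.8 × 331.0 = 76726 J
q3 (heat water 0.0→100.0 °C): 231.8 × 4.21 × 100.0 = 97588 J
q4 (vaporize at 100 °C): 231.8 × 2264.0 = 524795 J
q5 (heat steam 100.0→111.7 °C): 231.8 × 1.98 × 11.7 = 5370 J
Total: 14503 + 76726 + 97588 + 524795 + 5370 = 718982 J = 719 kJ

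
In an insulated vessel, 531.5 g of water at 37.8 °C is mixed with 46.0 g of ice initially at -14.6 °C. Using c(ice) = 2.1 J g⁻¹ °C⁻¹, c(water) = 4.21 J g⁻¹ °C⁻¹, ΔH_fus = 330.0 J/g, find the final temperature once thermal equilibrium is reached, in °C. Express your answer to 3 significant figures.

T_f = 28.0 °C

Heat to bring ice to 0 °C and melt it: q₁ = 46.0×2.1×14.6 + 46.0×330.0 = 16590 J
Heat the water can supply cooling to 0 °C: 531.5×4.21×37.8 = 84581.8 J > q₁, so all ice melts.
Energy balance: 531.5×4.21×(37.8 − T) = 16590 + 46.0×4.21×(T − 0)
2237.615(37.8 − T) = 16590 + 193.66 T
84581.8 − 16590 = 2431.275 T
T = 67991.8 / 2431.275 = 27.97 °C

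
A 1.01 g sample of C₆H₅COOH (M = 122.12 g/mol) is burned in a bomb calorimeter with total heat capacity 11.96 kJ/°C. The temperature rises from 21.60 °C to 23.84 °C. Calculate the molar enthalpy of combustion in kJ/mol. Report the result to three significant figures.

ΔH = -3240 kJ/mol

ΔT = 23.84 − 21.60 = 2.24 °C
q_cal = C_cal × ΔT = 11.96 × 2.24 = 26.7904 kJ
n = 1.01 / 122.12 = 0.008271 mol
q_rxn = −q_cal = -26.7904 kJ
ΔH = -26.7904 / 0.008271 = -3239 kJ/mol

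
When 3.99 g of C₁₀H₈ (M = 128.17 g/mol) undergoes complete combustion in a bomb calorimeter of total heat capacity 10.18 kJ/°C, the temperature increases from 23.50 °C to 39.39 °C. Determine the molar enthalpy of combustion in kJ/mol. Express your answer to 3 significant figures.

ΔH = -5200 kJ/mol

ΔT = 39.39 − 23.50 = 15.89 °C
q_cal = C_cal × ΔT = 10.18 × 15.89 = 161.7602 kJ
n = 3.99 / 128.17 = 0.03113 mol
q_rxn = −q_cal = -161.7602 kJ
ΔH = -161.7602 / 0.03113 = -5196 kJ/mol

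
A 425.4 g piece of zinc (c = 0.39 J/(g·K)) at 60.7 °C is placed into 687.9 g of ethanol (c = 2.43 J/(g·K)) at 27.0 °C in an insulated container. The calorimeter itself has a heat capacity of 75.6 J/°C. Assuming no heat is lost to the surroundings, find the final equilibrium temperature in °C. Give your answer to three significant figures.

Heat lost by zinc = heat gained by ethanol + calorimeter.
(425.4)(0.39)(60.7 − T) = [(687.9)(2.43) + 75.6](T − 27.0)
165.906 (60.7 − T) = 1747.197 (T − 27.0)
10070 − 165.906 T = 1747.197 T − 47174
57244 = 1913.103 T
T = 29.92 °C

T_f = 29.9 °C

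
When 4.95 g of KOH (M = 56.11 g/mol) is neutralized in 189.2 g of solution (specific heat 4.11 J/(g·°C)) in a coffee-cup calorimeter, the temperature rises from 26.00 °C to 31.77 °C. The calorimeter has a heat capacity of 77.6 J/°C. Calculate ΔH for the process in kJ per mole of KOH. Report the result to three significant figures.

ΔH = -55.9 kJ/mol

|ΔT| = |31.77 − 26.00| = 5.77 °C
|q_surr| = (189.2 × 4.11 + 77.6) × 5.77 = 855.212 × 5.77 = 4935 J
n(KOH) = 4.95 / 56.11 = 0.08822 mol
Temperature rose, so q_rxn = −|q_surr| = -4.935 kJ
ΔH = q_rxn / n = -55.94 kJ/mol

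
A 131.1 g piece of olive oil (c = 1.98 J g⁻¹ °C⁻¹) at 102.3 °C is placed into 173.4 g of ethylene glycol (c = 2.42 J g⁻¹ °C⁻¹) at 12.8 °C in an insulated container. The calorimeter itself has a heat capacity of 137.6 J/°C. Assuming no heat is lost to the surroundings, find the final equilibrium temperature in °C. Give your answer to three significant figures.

T_f = 41.2 °C

Heat lost by olive oil = heat gained by ethylene glycol + calorimeter.
(131.1)(1.98)(102.3 − T) = [(173.4)(2.42) + 137.6](T − 12.8)
259.578 (102.3 − T) = 557.228 (T − 12.8)
26555 − 259.578 T = 557.228 T − 7132.5
33687.5 = 816.806 T
T = 41.24 °C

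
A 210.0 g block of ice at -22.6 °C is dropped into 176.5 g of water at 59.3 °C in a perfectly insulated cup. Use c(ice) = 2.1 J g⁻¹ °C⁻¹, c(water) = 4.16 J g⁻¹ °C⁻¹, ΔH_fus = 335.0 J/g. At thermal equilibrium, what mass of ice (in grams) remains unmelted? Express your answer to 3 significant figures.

Heat to warm all ice to 0 °C: 210.0×2.1×22.6 = 9966.6 J
Heat released by water cooling to 0 °C: 176.5×4.16×59.3 = 43540 J
43540 J < 9966.6 + 210.0×335.0 = 80316.6 J, so not all ice melts; final T = 0 °C.
Heat left for melting: 43540 − 9966.6 = 33573.4 J
Mass melted = 33573.4 / 335.0 = 100.2 g
Ice remaining = 210.0 − 100.2 = 109.8 g

m_ice remaining = 110 g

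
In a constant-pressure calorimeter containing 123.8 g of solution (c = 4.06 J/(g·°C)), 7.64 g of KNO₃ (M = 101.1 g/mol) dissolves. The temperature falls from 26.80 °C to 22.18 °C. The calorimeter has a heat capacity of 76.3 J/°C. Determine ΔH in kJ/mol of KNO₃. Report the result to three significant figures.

ΔH = 35.4 kJ/mol

|ΔT| = |22.18 − 26.80| = 4.62 °C
|q_surr| = (123.8 × 4.06 + 76.3) × 4.62 = 578.928 × 4.62 = 2675 J
n(KNO₃) = 7.64 / 101.1 = 0.07557 mol
Temperature fell, so q_rxn = +|q_surr| = 2.675 kJ
ΔH = q_rxn / n = 35.40 kJ/mol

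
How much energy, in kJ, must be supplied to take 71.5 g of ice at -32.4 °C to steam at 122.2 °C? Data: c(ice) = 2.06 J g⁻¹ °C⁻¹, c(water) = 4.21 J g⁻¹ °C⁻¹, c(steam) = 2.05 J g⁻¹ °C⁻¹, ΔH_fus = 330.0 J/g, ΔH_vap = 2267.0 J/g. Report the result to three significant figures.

q1 (heat ice -32.4→0.0 °C): 71.5 × 2.06 × 32.4 = 4772 J
q2 (melt at 0 °C): 71.5 × 330.0 = 23595 J
q3 (heat water 0.0→100.0 °C): 71.5 × 4.21 × 100.0 = 30102 J
q4 (vaporize at 100 °C): 71.5 × 2267.0 = 162091 J
q5 (heat steam 100.0→122.2 °C): 71.5 × 2.05 × 22.2 = 3254 J
Total: 4772 + 23595 + 30102 + 162091 + 3254 = 223814 J = 224 kJ

q = 224 kJ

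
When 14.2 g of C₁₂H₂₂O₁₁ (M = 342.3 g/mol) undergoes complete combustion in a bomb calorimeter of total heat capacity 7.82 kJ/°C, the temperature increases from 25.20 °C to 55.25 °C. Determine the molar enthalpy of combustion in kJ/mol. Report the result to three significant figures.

ΔH = -5660 kJ/mol

ΔT = 55.25 − 25.20 = 30.05 °C
q_cal = C_cal × ΔT = 7.82 × 30.05 = 234.991 kJ
n = 14.2 / 342.3 = 0.041484 mol
q_rxn = −q_cal = -234.991 kJ
ΔH = -234.991 / 0.041484 = -5664.6 kJ/mol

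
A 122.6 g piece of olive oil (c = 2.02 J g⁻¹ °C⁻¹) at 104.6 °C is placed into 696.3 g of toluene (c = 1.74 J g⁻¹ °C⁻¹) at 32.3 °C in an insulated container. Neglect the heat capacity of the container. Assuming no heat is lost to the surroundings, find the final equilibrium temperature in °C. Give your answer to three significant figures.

T_f = 44.6 °C

Heat lost by olive oil = heat gained by toluene.
(122.6)(2.02)(104.6 − T) = (696.3)(1.74)(T − 32.3)
247.652 (104.6 − T) = 1211.562 (T − 32.3)
25904 − 247.652 T = 1211.562 T − 39133
65037 = 1459.214 T
T = 44.57 °C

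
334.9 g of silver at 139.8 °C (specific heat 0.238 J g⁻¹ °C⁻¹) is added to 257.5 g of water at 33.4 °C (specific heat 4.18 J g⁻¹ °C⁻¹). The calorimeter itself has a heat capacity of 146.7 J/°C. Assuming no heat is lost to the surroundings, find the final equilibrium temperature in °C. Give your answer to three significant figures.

T_f = 39.9 °C

Heat lost by silver = heat gained by water + calorimeter.
(334.9)(0.238)(139.8 − T) = [(257.5)(4.18) + 146.7](T − 33.4)
79.7062 (139.8 − T) = 1223.05 (T − 33.4)
11143 − 79.7062 T = 1223.05 T − 40850
51993 = 1302.7562 T
T = 39.91 °C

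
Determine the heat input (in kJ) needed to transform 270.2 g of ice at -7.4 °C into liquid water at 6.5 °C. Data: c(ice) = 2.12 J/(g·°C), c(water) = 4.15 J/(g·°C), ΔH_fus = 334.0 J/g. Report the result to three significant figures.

q1 (heat ice -7.4→0.0 °C): 270.2 × 2.12 × 7.4 = 4239 J
q2 (melt at 0 °C): 270.2 × 334.0 = 90247 J
q3 (heat water 0.0→6.5 °C): 270.2 × 4.15 × 6.5 = 7289 J
Total: 4239 + 90247 + 7289 = 101775 J = 102 kJ

q = 102 kJ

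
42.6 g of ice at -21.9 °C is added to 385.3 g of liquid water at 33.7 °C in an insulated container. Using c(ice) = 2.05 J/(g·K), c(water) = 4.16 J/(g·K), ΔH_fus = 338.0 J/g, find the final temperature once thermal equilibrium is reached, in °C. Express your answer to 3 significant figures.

T_f = 21.2 °C

Heat to bring ice to 0 °C and melt it: q₁ = 42.6×2.05×21.9 + 42.6×338.0 = 16311 J
Heat the water can supply cooling to 0 °C: 385.3×4.16×33.7 = 54016.0 J > q₁, so all ice melts.
Energy balance: 385.3×4.16×(33.7 − T) = 16311 + 42.6×4.16×(T − 0)
1602.848(33.7 − T) = 16311 + 177.216 T
54016.0 − 16311 = 1780.064 T
T = 37705.0 / 1780.064 = 21.18 °C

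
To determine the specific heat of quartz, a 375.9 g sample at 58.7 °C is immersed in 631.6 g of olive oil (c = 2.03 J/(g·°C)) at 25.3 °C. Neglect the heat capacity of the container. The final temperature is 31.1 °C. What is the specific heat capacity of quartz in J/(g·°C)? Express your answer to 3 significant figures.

c = 0.717 J/(g·°C)

q_gained = (631.6 × 2.03) × (31.1 − 25.3) = 7436 J
q_lost = 375.9 × c × (58.7 − 31.1) = 10374.84 c
Set equal: c = 7436 / 10374.84 = 0.717 J/(g·°C)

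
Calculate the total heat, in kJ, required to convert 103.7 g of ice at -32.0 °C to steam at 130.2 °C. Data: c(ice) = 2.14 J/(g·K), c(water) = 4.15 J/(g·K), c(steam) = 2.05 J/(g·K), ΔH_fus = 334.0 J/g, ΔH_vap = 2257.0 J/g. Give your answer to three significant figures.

q1 (heat ice -32.0→0.0 °C): 103.7 × 2.14 × 32.0 = 7101 J
q2 (melt at 0 °C): 103.7 × 334.0 = 34636 J
q3 (heat water 0.0→100.0 °C): 103.7 × 4.15 × 100.0 = 43036 J
q4 (vaporize at 100 °C): 103.7 × 2257.0 = 234051 J
q5 (heat steam 100.0→130.2 °C): 103.7 × 2.05 × 30.2 = 6420 J
Total: 7101 + 34636 + 43036 + 234051 + 6420 = 325244 J = 325 kJ

q = 325 kJ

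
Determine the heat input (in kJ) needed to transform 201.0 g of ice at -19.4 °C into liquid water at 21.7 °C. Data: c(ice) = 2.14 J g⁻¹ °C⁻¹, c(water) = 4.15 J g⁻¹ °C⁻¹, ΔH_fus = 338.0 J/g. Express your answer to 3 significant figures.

q1 (heat ice -19.4→0.0 °C): 201.0 × 2.14 × 19.4 = 8345 J
q2 (melt at 0 °C): 201.0 × 338.0 = 67938 J
q3 (heat water 0.0→21.7 °C): 201.0 × 4.15 × 21.7 = 18101 J
Total: 8345 + 67938 + 18101 = 94384 J = 94.4 kJ

q = 94.4 kJ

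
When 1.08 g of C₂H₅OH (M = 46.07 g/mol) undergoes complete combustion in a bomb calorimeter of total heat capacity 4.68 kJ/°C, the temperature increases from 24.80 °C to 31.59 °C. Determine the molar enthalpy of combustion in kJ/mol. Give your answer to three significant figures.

ΔH = -1360 kJ/mol

ΔT = 31.59 − 24.80 = 6.79 °C
q_cal = C_cal × ΔT = 4.68 × 6.79 = 31.7772 kJ
n = 1.08 / 46.07 = 0.02344 mol
q_rxn = −q_cal = -31.7772 kJ
ΔH = -31.7772 / 0.02344 = -1356 kJ/mol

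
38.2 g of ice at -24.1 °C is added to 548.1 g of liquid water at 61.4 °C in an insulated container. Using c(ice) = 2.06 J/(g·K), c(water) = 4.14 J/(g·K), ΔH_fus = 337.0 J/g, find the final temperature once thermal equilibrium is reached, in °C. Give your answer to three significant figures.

T_f = 51.3 °C

Heat to bring ice to 0 °C and melt it: q₁ = 38.2×2.06×24.1 + 38.2×337.0 = 14770 J
Heat the water can supply cooling to 0 °C: 548.1×4.14×61.4 = 139325 J > q₁, so all ice melts.
Energy balance: 548.1×4.14×(61.4 − T) = 14770 + 38.2×4.14×(T − 0)
2269.134(61.4 − T) = 14770 + 158.148 T
139325 − 14770 = 2427.282 T
T = 124555 / 2427.282 = 51.31 °C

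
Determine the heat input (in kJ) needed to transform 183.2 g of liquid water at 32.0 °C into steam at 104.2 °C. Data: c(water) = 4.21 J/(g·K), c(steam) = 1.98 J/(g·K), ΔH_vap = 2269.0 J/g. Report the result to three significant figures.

q1 (heat water 32.0→100.0 °C): 183.2 × 4.21 × 68.0 = 52446 J
q2 (vaporize at 100 °C): 183.2 × 2269.0 = 415681 J
q3 (heat steam 100.0→104.2 °C): 183.2 × 1.98 × 4.2 = 1523 J
Total: 52446 + 415681 + 1523 = 469650 J = 470 kJ

q = 470 kJ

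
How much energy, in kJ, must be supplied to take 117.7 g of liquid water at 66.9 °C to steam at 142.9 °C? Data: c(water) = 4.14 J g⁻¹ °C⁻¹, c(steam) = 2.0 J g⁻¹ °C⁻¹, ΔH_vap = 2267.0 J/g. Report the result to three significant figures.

q = 293 kJ

q1 (heat water 66.9→100.0 °C): 117.7 × 4.14 × 33.1 = 16129 J
q2 (vaporize at 100 °C): 117.7 × 2267.0 = 266826 J
q3 (heat steam 100.0→142.9 °C): 117.7 × 2.0 × 42.9 = 10099 J
Total: 16129 + 266826 + 10099 = 293054 J = 293 kJ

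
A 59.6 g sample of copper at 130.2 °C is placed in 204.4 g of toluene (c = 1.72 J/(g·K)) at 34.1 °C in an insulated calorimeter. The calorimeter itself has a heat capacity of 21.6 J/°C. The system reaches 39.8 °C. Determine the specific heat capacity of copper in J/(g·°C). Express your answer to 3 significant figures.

c = 0.395 J/(g·°C)

q_gained = (204.4 × 1.72 + 21.6) × (39.8 − 34.1) = 2127 J
q_lost = 59.6 × c × (130.2 − 39.8) = 5387.84 c
Set equal: c = 2127 / 5387.84 = 0.395 J/(g·°C)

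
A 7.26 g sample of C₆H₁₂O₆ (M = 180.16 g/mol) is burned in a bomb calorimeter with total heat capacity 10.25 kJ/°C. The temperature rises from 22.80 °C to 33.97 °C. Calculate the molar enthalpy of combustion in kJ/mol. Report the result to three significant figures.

ΔT = 33.97 − 22.80 = 11.17 °C
q_cal = C_cal × ΔT = 10.25 × 11.17 = 114.4925 kJ
n = 7.26 / 180.16 = 0.04030 mol
q_rxn = −q_cal = -114.4925 kJ
ΔH = -114.4925 / 0.04030 = -2841 kJ/mol

ΔH = -2840 kJ/mol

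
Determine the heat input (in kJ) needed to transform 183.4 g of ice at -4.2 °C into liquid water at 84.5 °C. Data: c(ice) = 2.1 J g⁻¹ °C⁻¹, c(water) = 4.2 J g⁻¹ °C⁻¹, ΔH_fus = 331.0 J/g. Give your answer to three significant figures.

q = 127 kJ

q1 (heat ice -4.2→0.0 °C): 183.4 × 2.1 × 4.2 = 1618 J
q2 (melt at 0 °C): 183.4 × 331.0 = 60705 J
q3 (heat water 0.0→84.5 °C): 183.4 × 4.2 × 84.5 = 65089 J
Total: 1618 + 60705 + 65089 = 127412 J = 127 kJ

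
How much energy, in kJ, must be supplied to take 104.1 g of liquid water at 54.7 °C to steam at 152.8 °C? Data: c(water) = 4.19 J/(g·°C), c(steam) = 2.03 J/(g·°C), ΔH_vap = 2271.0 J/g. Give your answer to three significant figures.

q = 267 kJ

q1 (heat water 54.7→100.0 °C): 104.1 × 4.19 × 45.3 = 19759 J
q2 (vaporize at 100 °C): 104.1 × 2271.0 = 236411 J
q3 (heat steam 100.0→152.8 °C): 104.1 × 2.03 × 52.8 = 11158 J
Total: 19759 + 236411 + 11158 = 267328 J = 267 kJ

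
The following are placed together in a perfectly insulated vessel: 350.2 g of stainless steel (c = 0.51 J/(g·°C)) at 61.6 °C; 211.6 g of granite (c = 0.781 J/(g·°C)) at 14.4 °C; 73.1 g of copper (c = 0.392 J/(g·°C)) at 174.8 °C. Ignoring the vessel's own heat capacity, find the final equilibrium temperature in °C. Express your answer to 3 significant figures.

T_f = 49.4 °C

Σ mᵢcᵢ(T − Tᵢ) = 0  ⇒  T = Σ mᵢcᵢTᵢ / Σ mᵢcᵢ
Σ mᵢcᵢ = 350.2×0.51 + 211.6×0.781 + 73.1×0.392 = 372.5168
Σ mᵢcᵢTᵢ = 178.602×61.6 + 165.2596×14.4 + 28.6552×174.8 = 18391
T = 18391 / 372.5168 = 49.37 °C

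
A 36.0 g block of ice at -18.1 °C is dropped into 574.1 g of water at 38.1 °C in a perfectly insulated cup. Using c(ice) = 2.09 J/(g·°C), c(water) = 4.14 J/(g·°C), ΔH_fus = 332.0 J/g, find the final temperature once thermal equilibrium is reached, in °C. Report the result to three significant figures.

T_f = 30.6 °C

Heat to bring ice to 0 °C and melt it: q₁ = 36.0×2.09×18.1 + 36.0×332.0 = 13314 J
Heat the water can supply cooling to 0 °C: 574.1×4.14×38.1 = 90555.1 J > q₁, so all ice melts.
Energy balance: 574.1×4.14×(38.1 − T) = 13314 + 36.0×4.14×(T − 0)
2376.774(38.1 − T) = 13314 + 149.04 T
90555.1 − 13314 = 2525.814 T
T = 77241.1 / 2525.814 = 30.58 °C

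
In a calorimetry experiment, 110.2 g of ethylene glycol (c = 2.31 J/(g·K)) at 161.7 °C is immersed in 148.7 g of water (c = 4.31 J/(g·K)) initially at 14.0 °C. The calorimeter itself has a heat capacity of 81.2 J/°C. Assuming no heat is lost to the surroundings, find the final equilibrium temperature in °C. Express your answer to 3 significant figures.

T_f = 52.5 °C

Heat lost by ethylene glycol = heat gained by water + calorimeter.
(110.2)(2.31)(161.7 − T) = [(148.7)(4.31) + 81.2](T − 14.0)
254.562 (161.7 − T) = 722.097 (T − 14.0)
41163 − 254.562 T = 722.097 T − 10109
51272 = 976.659 T
T = 52.50 °C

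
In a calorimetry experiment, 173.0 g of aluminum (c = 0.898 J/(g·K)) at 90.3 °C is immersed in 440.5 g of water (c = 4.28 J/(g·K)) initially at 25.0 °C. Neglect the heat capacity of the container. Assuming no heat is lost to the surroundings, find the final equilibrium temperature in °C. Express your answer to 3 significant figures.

T_f = 30.0 °C

Heat lost by aluminum = heat gained by water.
(173.0)(0.898)(90.3 − T) = (440.5)(4.28)(T − 25.0)
155.354 (90.3 − T) = 1885.34 (T − 25.0)
14028 − 155.354 T = 1885.34 T − 47134
61162 = 2040.694 T
T = 29.97 °C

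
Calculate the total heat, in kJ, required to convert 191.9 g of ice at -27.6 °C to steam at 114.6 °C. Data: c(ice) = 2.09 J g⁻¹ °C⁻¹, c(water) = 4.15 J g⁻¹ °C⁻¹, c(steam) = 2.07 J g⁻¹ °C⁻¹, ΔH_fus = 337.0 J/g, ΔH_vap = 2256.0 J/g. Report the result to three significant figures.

q1 (heat ice -27.6→0.0 °C): 191.9 × 2.09 × 27.6 = 11070 J
q2 (melt at 0 °C): 191.9 × 337.0 = 64670 J
q3 (heat water 0.0→100.0 °C): 191.9 × 4.15 × 100.0 = 79639 J
q4 (vaporize at 100 °C): 191.9 × 2256.0 = 432926 J
q5 (heat steam 100.0→114.6 °C): 191.9 × 2.07 × 14.6 = 5800 J
Total: 11070 + 64670 + 79639 + 432926 + 5800 = 594105 J = 594 kJ

q = 594 kJ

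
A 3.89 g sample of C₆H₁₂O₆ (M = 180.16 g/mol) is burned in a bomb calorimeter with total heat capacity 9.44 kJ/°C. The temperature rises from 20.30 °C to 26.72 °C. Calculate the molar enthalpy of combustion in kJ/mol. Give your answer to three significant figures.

ΔH = -2810 kJ/mol

ΔT = 26.72 − 20.30 = 6.42 °C
q_cal = C_cal × ΔT = 9.44 × 6.42 = 60.6048 kJ
n = 3.89 / 180.16 = 0.02159 mol
q_rxn = −q_cal = -60.6048 kJ
ΔH = -60.6048 / 0.02159 = -2807 kJ/mol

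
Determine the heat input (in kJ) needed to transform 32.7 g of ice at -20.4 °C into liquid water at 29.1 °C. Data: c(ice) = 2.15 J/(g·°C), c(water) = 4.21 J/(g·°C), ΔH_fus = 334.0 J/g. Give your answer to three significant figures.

q1 (heat ice -20.4→0.0 °C): 32.7 × 2.15 × 20.4 = 1434 J
q2 (melt at 0 °C): 32.7 × 334.0 = 10922 J
q3 (heat water 0.0→29.1 °C): 32.7 × 4.21 × 29.1 = 4006 J
Total: 1434 + 10922 + 4006 = 16362 J = 16.4 kJ

q = 16.4 kJ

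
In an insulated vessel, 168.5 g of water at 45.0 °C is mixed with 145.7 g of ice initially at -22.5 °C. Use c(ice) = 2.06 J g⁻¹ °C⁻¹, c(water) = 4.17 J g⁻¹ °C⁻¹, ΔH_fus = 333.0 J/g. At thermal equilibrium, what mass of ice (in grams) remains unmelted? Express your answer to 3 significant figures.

m_ice remaining = 71.0 g

Heat to warm all ice to 0 °C: 145.7×2.06×22.5 = 6753.2 J
Heat released by water cooling to 0 °C: 168.5×4.17×45.0 = 31619 J
31619 J < 6753.2 + 145.7×333.0 = 55271.3 J, so not all ice melts; final T = 0 °C.
Heat left for melting: 31619 − 6753.2 = 24865.8 J
Mass melted = 24865.8 / 333.0 = 74.67 g
Ice remaining = 145.7 − 74.67 = 71.03 g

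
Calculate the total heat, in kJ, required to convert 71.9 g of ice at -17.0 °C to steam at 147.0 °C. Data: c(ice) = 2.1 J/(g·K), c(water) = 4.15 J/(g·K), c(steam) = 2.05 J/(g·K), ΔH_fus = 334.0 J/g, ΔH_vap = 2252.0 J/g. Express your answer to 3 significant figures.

q = 225 kJ

q1 (heat ice -17.0→0.0 °C): 71.9 × 2.1 × 17.0 = 2567 J
q2 (melt at 0 °C): 71.9 × 334.0 = 24015 J
q3 (heat water 0.0→100.0 °C): 71.9 × 4.15 × 100.0 = 29839 J
q4 (vaporize at 100 °C): 71.9 × 2252.0 = 161919 J
q5 (heat steam 100.0→147.0 °C): 71.9 × 2.05 × 47.0 = 6928 J
Total: 2567 + 24015 + 29839 + 161919 + 6928 = 225268 J = 225 kJ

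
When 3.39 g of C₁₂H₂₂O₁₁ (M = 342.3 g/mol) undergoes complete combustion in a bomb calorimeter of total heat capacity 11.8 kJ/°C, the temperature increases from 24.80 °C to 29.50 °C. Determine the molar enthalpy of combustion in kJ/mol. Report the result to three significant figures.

ΔH = -5600 kJ/mol

ΔT = 29.50 − 24.80 = 4.70 °C
q_cal = C_cal × ΔT = 11.8 × 4.70 = 55.46 kJ
n = 3.39 / 342.3 = 0.009904 mol
q_rxn = −q_cal = -55.46 kJ
ΔH = -55.46 / 0.009904 = -5600 kJ/mol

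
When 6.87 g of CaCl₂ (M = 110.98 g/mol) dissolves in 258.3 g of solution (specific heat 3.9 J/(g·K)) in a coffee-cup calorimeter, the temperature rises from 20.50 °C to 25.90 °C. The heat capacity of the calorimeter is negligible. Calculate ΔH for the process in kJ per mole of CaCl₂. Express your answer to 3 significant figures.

|ΔT| = |25.90 − 20.50| = 5.40 °C
|q_surr| = (258.3 × 3.9) × 5.40 = 1007.37 × 5.40 = 5440 J
n(CaCl₂) = 6.87 / 110.98 = 0.06190 mol
Temperature rose, so q_rxn = −|q_surr| = -5.440 kJ
ΔH = q_rxn / n = -87.88 kJ/mol

ΔH = -87.9 kJ/mol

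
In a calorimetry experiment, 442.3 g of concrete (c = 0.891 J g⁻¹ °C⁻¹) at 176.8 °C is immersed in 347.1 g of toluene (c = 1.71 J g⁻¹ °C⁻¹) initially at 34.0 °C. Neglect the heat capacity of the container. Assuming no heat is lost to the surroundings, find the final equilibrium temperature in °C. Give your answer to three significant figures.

T_f = 91.0 °C

Heat lost by concrete = heat gained by toluene.
(442.3)(0.891)(176.8 − T) = (347.1)(1.71)(T − 34.0)
394.0893 (176.8 − T) = 593.541 (T − 34.0)
69675 − 394.0893 T = 593.541 T − 20180
89855 = 987.6303 T
T = 90.98 °C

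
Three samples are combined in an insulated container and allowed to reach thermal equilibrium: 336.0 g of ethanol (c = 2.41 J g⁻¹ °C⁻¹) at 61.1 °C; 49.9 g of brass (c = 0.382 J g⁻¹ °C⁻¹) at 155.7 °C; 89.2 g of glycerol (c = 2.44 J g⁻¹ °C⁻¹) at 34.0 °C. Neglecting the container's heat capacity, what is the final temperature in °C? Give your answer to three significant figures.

Σ mᵢcᵢ(T − Tᵢ) = 0  ⇒  T = Σ mᵢcᵢTᵢ / Σ mᵢcᵢ
Σ mᵢcᵢ = 336.0×2.41 + 49.9×0.382 + 89.2×2.44 = 1046.4698
Σ mᵢcᵢTᵢ = 809.76×61.1 + 19.0618×155.7 + 217.648×34.0 = 59844
T = 59844 / 1046.4698 = 57.19 °C

T_f = 57.2 °C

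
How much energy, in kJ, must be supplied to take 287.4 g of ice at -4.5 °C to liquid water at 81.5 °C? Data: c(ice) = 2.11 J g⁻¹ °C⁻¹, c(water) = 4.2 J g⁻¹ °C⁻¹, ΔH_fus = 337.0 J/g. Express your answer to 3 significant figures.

q1 (heat ice -4.5→0.0 °C): 287.4 × 2.11 × 4.5 = 2729 J
q2 (melt at 0 °C): 287.4 × 337.0 = 96854 J
q3 (heat water 0.0→81.5 °C): 287.4 × 4.2 × 81.5 = 98377 J
Total: 2729 + 96854 + 98377 = 197960 J = 198 kJ

q = 198 kJ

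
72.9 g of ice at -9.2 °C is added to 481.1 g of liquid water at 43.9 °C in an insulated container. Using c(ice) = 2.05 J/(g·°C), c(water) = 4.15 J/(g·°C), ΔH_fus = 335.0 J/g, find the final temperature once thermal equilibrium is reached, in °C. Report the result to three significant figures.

T_f = 26.9 °C

Heat to bring ice to 0 °C and melt it: q₁ = 72.9×2.05×9.2 + 72.9×335.0 = 25796 J
Heat the water can supply cooling to 0 °C: 481.1×4.15×43.9 = 87649.2 J > q₁, so all ice melts.
Energy balance: 481.1×4.15×(43.9 − T) = 25796 + 72.9×4.15×(T − 0)
1996.565(43.9 − T) = 25796 + 302.535 T
87649.2 − 25796 = 2299.100 T
T = 61853.2 / 2299.100 = 26.90 °C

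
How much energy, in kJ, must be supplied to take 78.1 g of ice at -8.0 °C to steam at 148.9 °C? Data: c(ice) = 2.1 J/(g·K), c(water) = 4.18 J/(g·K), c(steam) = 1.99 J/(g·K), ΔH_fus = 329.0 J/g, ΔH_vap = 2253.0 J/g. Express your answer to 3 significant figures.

q1 (heat ice -8.0→0.0 °C): 78.1 × 2.1 × 8.0 = 1312 J
q2 (melt at 0 °C): 78.1 × 329.0 = 25695 J
q3 (heat water 0.0→100.0 °C): 78.1 × 4.18 × 100.0 = 32646 J
q4 (vaporize at 100 °C): 78.1 × 2253.0 = 175959 J
q5 (heat steam 100.0→148.9 °C): 78.1 × 1.99 × 48.9 = 7600 J
Total: 1312 + 25695 + 32646 + 175959 + 7600 = 243212 J = 243 kJ

q = 243 kJ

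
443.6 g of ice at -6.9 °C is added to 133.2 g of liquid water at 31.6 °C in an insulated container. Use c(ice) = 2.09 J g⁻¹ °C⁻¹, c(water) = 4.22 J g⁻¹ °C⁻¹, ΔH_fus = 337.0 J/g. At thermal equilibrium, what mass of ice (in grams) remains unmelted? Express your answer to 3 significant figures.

Heat to warm all ice to 0 °C: 443.6×2.09×6.9 = 6397.2 J
Heat released by water cooling to 0 °C: 133.2×4.22×31.6 = 17762 J
17762 J < 6397.2 + 443.6×337.0 = 155890.4 J, so not all ice melts; final T = 0 °C.
Heat left for melting: 17762 − 6397.2 = 11364.8 J
Mass melted = 11364.8 / 337.0 = 33.72 g
Ice remaining = 443.6 − 33.72 = 409.88 g

m_ice remaining = 410 g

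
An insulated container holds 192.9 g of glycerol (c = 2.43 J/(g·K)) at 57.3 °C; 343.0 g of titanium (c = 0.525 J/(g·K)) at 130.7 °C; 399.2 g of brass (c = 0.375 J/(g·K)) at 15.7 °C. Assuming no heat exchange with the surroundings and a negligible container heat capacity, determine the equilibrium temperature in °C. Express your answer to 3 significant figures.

T_f = 66.1 °C

Σ mᵢcᵢ(T − Tᵢ) = 0  ⇒  T = Σ mᵢcᵢTᵢ / Σ mᵢcᵢ
Σ mᵢcᵢ = 192.9×2.43 + 343.0×0.525 + 399.2×0.375 = 798.522
Σ mᵢcᵢTᵢ = 468.747×57.3 + 180.075×130.7 + 149.7×15.7 = 52745
T = 52745 / 798.522 = 66.05 °C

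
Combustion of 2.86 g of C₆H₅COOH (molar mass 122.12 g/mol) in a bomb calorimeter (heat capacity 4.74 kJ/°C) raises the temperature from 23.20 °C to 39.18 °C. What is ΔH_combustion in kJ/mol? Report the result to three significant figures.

ΔT = 39.18 − 23.20 = 15.98 °C
q_cal = C_cal × ΔT = 4.74 × 15.98 = 75.7452 kJ
n = 2.86 / 122.12 = 0.02342 mol
q_rxn = −q_cal = -75.7452 kJ
ΔH = -75.7452 / 0.02342 = -3234 kJ/mol

ΔH = -3230 kJ/mol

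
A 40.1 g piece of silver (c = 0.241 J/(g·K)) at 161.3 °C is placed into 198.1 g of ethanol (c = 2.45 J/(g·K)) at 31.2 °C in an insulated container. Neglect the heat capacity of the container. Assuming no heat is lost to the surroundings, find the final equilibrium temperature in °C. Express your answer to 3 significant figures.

T_f = 33.7 °C

Heat lost by silver = heat gained by ethanol.
(40.1)(0.241)(161.3 − T) = (198.1)(2.45)(T − 31.2)
9.6641 (161.3 − T) = 485.345 (T − 31.2)
1558.8 − 9.6641 T = 485.345 T − 15143
16701.8 = 495.0091 T
T = 33.74 °C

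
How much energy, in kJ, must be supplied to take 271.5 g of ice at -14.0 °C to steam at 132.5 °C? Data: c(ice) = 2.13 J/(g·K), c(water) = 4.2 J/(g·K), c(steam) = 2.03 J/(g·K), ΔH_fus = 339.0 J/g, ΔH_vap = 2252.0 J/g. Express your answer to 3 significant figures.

q1 (heat ice -14.0→0.0 °C): 271.5 × 2.13 × 14.0 = 8096 J
q2 (melt at 0 °C): 271.5 × 339.0 = 92039 J
q3 (heat water 0.0→100.0 °C): 271.5 × 4.2 × 100.0 = 114030 J
q4 (vaporize at 100 °C): 271.5 × 2252.0 = 611418 J
q5 (heat steam 100.0→132.5 °C): 271.5 × 2.03 × 32.5 = 17912 J
Total: 8096 + 92039 + 114030 + 611418 + 17912 = 843495 J = 843 kJ

q = 843 kJ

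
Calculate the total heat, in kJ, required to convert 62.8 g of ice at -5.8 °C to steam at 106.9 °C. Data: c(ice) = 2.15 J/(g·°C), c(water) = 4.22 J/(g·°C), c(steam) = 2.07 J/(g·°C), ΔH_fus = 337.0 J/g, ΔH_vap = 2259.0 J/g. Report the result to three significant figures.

q = 191 kJ

q1 (heat ice -5.8→0.0 °C): 62.8 × 2.15 × 5.8 = 783 J
q2 (melt at 0 °C): 62.8 × 337.0 = 21164 J
q3 (heat water 0.0→100.0 °C): 62.8 × 4.22 × 100.0 = 26502 J
q4 (vaporize at 100 °C): 62.8 × 2259.0 = 141865 J
q5 (heat steam 100.0→106.9 °C): 62.8 × 2.07 × 6.9 = 897 J
Total: 783 + 21164 + 26502 + 141865 + 897 = 191211 J = 191 kJ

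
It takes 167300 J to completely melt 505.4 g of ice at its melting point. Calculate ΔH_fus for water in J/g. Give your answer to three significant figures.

ΔH_fus = q / m = 167300 / 505.4 = 331 J/g

ΔH_fus = 331 J/g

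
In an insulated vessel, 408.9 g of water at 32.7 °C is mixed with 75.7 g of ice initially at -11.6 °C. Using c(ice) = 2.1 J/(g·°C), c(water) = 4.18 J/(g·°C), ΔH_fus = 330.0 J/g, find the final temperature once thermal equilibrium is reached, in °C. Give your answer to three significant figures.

T_f = 14.3 °C

Heat to bring ice to 0 °C and melt it: q₁ = 75.7×2.1×11.6 + 75.7×330.0 = 26825 J
Heat the water can supply cooling to 0 °C: 408.9×4.18×32.7 = 55890.9 J > q₁, so all ice melts.
Energy balance: 408.9×4.18×(32.7 − T) = 26825 + 75.7×4.18×(T − 0)
1709.202(32.7 − T) = 26825 + 316.426 T
55890.9 − 26825 = 2025.628 T
T = 29065.9 / 2025.628 = 14.349 °C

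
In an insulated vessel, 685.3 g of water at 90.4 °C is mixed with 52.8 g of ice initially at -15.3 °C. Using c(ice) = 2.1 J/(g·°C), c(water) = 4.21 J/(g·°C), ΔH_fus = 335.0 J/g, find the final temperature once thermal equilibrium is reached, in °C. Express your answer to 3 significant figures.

Heat to bring ice to 0 °C and melt it: q₁ = 52.8×2.1×15.3 + 52.8×335.0 = 19384 J
Heat the water can supply cooling to 0 °C: 685.3×4.21×90.4 = 260814 J > q₁, so all ice melts.
Energy balance: 685.3×4.21×(90.4 − T) = 19384 + 52.8×4.21×(T − 0)
2885.113(90.4 − T) = 19384 + 222.288 T
260814 − 19384 = 3107.401 T
T = 241430 / 3107.401 = 77.70 °C

T_f = 77.7 °C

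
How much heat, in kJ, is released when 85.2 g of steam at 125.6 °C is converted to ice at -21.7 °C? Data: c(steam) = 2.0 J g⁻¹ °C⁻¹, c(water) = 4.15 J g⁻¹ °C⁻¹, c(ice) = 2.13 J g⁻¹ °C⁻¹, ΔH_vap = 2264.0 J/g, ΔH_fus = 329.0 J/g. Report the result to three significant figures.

q = 265 kJ

q1 (cool steam 125.6→100 °C): 85.2 × 2.0 × 25.6 = 4362 J
q2 (condense at 100 °C): 85.2 × 2264.0 = 192893 J
q3 (cool water 100→0 °C): 85.2 × 4.15 × 100.0 = 35358 J
q4 (freeze at 0 °C): 85.2 × 329.0 = 28031 J
q5 (cool ice 0→-21.7 °C): 85.2 × 2.13 × 21.7 = 3938 J
Total: 4362 + 192893 + 35358 + 28031 + 3938 = 264582 J = 265 kJ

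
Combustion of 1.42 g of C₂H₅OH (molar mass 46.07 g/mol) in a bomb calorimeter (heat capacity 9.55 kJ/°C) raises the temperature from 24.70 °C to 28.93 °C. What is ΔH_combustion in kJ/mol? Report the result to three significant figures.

ΔH = -1310 kJ/mol

ΔT = 28.93 − 24.70 = 4.23 °C
q_cal = C_cal × ΔT = 9.55 × 4.23 = 40.3965 kJ
n = 1.42 / 46.07 = 0.03082 mol
q_rxn = −q_cal = -40.3965 kJ
ΔH = -40.3965 / 0.03082 = -1311 kJ/mol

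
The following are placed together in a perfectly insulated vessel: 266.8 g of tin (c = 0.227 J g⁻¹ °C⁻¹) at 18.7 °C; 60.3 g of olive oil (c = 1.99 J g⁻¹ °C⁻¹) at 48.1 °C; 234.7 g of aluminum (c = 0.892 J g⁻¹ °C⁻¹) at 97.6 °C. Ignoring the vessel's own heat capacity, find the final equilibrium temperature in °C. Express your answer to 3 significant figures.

T_f = 70.1 °C

Σ mᵢcᵢ(T − Tᵢ) = 0  ⇒  T = Σ mᵢcᵢTᵢ / Σ mᵢcᵢ
Σ mᵢcᵢ = 266.8×0.227 + 60.3×1.99 + 234.7×0.892 = 389.9130
Σ mᵢcᵢTᵢ = 60.5636×18.7 + 119.997×48.1 + 209.3524×97.6 = 27337
T = 27337 / 389.9130 = 70.11 °C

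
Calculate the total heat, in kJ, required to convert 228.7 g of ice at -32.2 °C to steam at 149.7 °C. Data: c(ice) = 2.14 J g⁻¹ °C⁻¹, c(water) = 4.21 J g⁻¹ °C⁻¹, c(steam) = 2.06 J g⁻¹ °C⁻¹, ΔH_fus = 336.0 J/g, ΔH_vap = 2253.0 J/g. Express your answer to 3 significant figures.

q = 728 kJ

q1 (heat ice -32.2→0.0 °C): 228.7 × 2.14 × 32.2 = 15759 J
q2 (melt at 0 °C): 228.7 × 336.0 = 76843 J
q3 (heat water 0.0→100.0 °C): 228.7 × 4.21 × 100.0 = 96283 J
q4 (vaporize at 100 °C): 228.7 × 2253.0 = 515261 J
q5 (heat steam 100.0→149.7 °C): 228.7 × 2.06 × 49.7 = 23415 J
Total: 15759 + 76843 + 96283 + 515261 + 23415 = 727561 J = 728 kJ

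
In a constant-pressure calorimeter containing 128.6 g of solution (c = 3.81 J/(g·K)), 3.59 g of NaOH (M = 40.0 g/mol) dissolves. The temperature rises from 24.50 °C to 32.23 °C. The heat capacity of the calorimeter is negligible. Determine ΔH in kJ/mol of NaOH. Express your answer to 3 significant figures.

ΔH = -42.2 kJ/mol

|ΔT| = |32.23 − 24.50| = 7.73 °C
|q_surr| = (128.6 × 3.81) × 7.73 = 489.966 × 7.73 = 3787 J
n(NaOH) = 3.59 / 40.0 = 0.08975 mol
Temperature rose, so q_rxn = −|q_surr| = -3.787 kJ
ΔH = q_rxn / n = -42.19 kJ/mol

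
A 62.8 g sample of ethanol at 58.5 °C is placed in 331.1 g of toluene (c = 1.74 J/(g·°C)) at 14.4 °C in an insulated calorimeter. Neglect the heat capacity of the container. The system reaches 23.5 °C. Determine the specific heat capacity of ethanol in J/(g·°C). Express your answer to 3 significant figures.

c = 2.39 J/(g·°C)

q_gained = (331.1 × 1.74) × (23.5 − 14.4) = 5243 J
q_lost = 62.8 × c × (58.5 − 23.5) = 2198 c
Set equal: c = 5243 / 2198 = 2.39 J/(g·°C)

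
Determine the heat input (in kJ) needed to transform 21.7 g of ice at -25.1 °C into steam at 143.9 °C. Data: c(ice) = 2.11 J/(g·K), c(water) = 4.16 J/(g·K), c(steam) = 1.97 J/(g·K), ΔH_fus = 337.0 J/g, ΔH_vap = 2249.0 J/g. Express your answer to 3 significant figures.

q = 68.2 kJ

q1 (heat ice -25.1→0.0 °C): 21.7 × 2.11 × 25.1 = 1149 J
q2 (melt at 0 °C): 21.7 × 337.0 = 7313 J
q3 (heat water 0.0→100.0 °C): 21.7 × 4.16 × 100.0 = 9027 J
q4 (vaporize at 100 °C): 21.7 × 2249.0 = 48803 J
q5 (heat steam 100.0→143.9 °C): 21.7 × 1.97 × 43.9 = 1877 J
Total: 1149 + 7313 + 9027 + 48803 + 1877 = 68169 J = 68.2 kJ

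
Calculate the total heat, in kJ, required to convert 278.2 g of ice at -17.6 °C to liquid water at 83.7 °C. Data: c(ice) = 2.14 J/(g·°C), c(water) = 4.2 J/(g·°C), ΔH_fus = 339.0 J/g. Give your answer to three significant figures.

q1 (heat ice -17.6→0.0 °C): 278.2 × 2.14 × 17.6 = 10478 J
q2 (melt at 0 °C): 278.2 × 339.0 = 94310 J
q3 (heat water 0.0→83.7 °C): 278.2 × 4.2 × 83.7 = 97798 J
Total: 10478 + 94310 + 97798 = 202586 J = 203 kJ

q = 203 kJ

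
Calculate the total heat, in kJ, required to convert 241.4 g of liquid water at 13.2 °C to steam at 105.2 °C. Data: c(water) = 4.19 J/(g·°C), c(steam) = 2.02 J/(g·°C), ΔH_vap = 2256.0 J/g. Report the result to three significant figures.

q = 635 kJ

q1 (heat water 13.2→100.0 °C): 241.4 × 4.19 × 86.8 = 87795 J
q2 (vaporize at 100 °C): 241.4 × 2256.0 = 544598 J
q3 (heat steam 100.0→105.2 °C): 241.4 × 2.02 × 5.2 = 2536 J
Total: 87795 + 544598 + 2536 = 634929 J = 635 kJ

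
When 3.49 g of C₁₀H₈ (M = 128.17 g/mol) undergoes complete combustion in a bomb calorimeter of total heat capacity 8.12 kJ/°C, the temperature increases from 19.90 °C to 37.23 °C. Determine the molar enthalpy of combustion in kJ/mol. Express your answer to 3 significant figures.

ΔH = -5170 kJ/mol

ΔT = 37.23 − 19.90 = 17.33 °C
q_cal = C_cal × ΔT = 8.12 × 17.33 = 140.7196 kJ
n = 3.49 / 128.17 = 0.02723 mol
q_rxn = −q_cal = -140.7196 kJ
ΔH = -140.7196 / 0.02723 = -5168 kJ/mol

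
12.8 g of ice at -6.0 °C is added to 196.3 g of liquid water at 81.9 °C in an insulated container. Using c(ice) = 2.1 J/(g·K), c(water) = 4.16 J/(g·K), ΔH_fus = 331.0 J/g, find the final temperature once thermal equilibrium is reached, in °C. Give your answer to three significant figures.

T_f = 71.8 °C

Heat to bring ice to 0 °C and melt it: q₁ = 12.8×2.1×6.0 + 12.8×331.0 = 4398.1 J
Heat the water can supply cooling to 0 °C: 196.3×4.16×81.9 = 66880.2 J > q₁, so all ice melts.
Energy balance: 196.3×4.16×(81.9 − T) = 4398.1 + 12.8×4.16×(T − 0)
816.608(81.9 − T) = 4398.1 + 53.248 T
66880.2 − 4398.1 = 869.856 T
T = 62482.1 / 869.856 = 71.83 °C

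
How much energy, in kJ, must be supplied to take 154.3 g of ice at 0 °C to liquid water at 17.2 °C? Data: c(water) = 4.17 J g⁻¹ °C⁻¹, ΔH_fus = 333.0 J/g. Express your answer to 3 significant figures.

q = 62.4 kJ

q1 (melt at 0 °C): 154.3 × 333.0 = 51382 J
q2 (heat water 0.0→17.2 °C): 154.3 × 4.17 × 17.2 = 11067 J
Total: 51382 + 11067 = 62449 J = 62.4 kJ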